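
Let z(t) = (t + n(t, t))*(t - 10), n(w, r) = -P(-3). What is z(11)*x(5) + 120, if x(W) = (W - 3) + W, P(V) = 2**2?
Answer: 169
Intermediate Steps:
P(V) = 4
n(w, r) = -4 (n(w, r) = -1*4 = -4)
x(W) = -3 + 2*W (x(W) = (-3 + W) + W = -3 + 2*W)
z(t) = (-10 + t)*(-4 + t) (z(t) = (t - 4)*(t - 10) = (-4 + t)*(-10 + t) = (-10 + t)*(-4 + t))
z(11)*x(5) + 120 = (40 + 11**2 - 14*11)*(-3 + 2*5) + 120 = (40 + 121 - 154)*(-3 + 10) + 120 = 7*7 + 120 = 49 + 120 = 169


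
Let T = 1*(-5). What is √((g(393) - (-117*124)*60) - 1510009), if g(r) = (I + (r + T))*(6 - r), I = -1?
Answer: I*√789298 ≈ 888.42*I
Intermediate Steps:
T = -5
g(r) = (-6 + r)*(6 - r) (g(r) = (-1 + (r - 5))*(6 - r) = (-1 + (-5 + r))*(6 - r) = (-6 + r)*(6 - r))
√((g(393) - (-117*124)*60) - 1510009) = √(((-36 - 1*393² + 12*393) - (-117*124)*60) - 1510009) = √(((-36 - 1*154449 + 4716) - (-14508)*60) - 1510009) = √(((-36 - 154449 + 4716) - 1*(-870480)) - 1510009) = √((-149769 + 870480) - 1510009) = √(720711 - 1510009) = √(-789298) = I*√789298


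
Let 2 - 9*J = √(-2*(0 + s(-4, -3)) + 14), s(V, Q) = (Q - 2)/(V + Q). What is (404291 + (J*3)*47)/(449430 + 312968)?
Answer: 173281/326742 - 47*√154/8005179 ≈ 0.53026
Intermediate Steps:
s(V, Q) = (-2 + Q)/(Q + V)
J = 2/9 - 2*√154/63 (J = 2/9 - √(-2*(0 + (-2 - 3)/(-3 - 4)) + 14)/9 = 2/9 - √(-2*(0 - 5/(-7)) + 14)/9 = 2/9 - √(-2*(0 - ⅐*(-5)) + 14)/9 = 2/9 - √(-2*(0 + 5/7) + 14)/9 = 2/9 - √(-2*5/7 + 14)/9 = 2/9 - √(-10/7 + 14)/9 = 2/9 - 2*√154/63 ≈ -0.17174)
(404291 + (J*3)*47)/(449430 + 312968) = (404291 + ((2/9 - 2*√154/63)*3)*47)/(449430 + 312968) = (404291 + (⅔ - 2*√154/21)*47)/762398 = (404291 + (94/3 - 94*√154/21))*(1/762398) = (1212967/3 - 94*√154/21)*(1/762398) = 173281/326742 - 47*√154/8005179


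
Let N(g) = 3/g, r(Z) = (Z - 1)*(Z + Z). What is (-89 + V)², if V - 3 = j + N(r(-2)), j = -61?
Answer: 344569/16 ≈ 21536.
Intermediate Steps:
r(Z) = 2*Z*(-1 + Z) (r(Z) = (-1 + Z)*(2*Z) = 2*Z*(-1 + Z))
V = -231/4 (V = 3 + (-61 + 3/((2*(-2)*(-1 - 2)))) = 3 + (-61 + 3/((2*(-2)*(-3)))) = 3 + (-61 + 3/12) = 3 + (-61 + 3*(1/12)) = 3 + (-61 + ¼) = 3 - 243/4 = -231/4 ≈ -57.750)
(-89 + V)² = (-89 - 231/4)² = (-587/4)² = 344569/16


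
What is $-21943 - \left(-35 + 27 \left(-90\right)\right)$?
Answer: $-19478$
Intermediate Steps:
$-21943 - \left(-35 + 27 \left(-90\right)\right) = -21943 - \left(-35 - 2430\right) = -21943 - -2465 = -21943 + 2465 = -19478$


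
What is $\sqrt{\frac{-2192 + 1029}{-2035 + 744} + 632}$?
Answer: $\frac{35 \sqrt{861097}}{1291} \approx 25.158$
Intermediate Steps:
$\sqrt{\frac{-2192 + 1029}{-2035 + 744} + 632} = \sqrt{- \frac{1163}{-1291} + 632} = \sqrt{\left(-1163\right) \left(- \frac{1}{1291}\right) + 632} = \sqrt{\frac{1163}{1291} + 632} = \sqrt{\frac{817075}{1291}} = \frac{35 \sqrt{861097}}{1291}$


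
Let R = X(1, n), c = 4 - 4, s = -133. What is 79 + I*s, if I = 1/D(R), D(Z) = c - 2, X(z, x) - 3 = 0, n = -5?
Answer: 291/2 ≈ 145.50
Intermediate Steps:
c = 0
X(z, x) = 3 (X(z, x) = 3 + 0 = 3)
R = 3
D(Z) = -2 (D(Z) = 0 - 2 = -2)
I = -½ (I = 1/(-2) = -½ ≈ -0.50000)
79 + I*s = 79 - ½*(-133) = 79 + 133/2 = 291/2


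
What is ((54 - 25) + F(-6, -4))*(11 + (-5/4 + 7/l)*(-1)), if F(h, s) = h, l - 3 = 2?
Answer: 4991/20 ≈ 249.55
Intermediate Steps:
l = 5 (l = 3 + 2 = 5)
((54 - 25) + F(-6, -4))*(11 + (-5/4 + 7/l)*(-1)) = ((54 - 25) - 6)*(11 + (-5/4 + 7/5)*(-1)) = (29 - 6)*(11 + (-5*¼ + 7*(⅕))*(-1)) = 23*(11 + (-5/4 + 7/5)*(-1)) = 23*(11 + (3/20)*(-1)) = 23*(11 - 3/20) = 23*(217/20) = 4991/20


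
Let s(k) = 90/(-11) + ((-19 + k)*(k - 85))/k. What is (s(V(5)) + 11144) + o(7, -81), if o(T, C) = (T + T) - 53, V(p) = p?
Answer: 124529/11 ≈ 11321.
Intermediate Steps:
o(T, C) = -53 + 2*T (o(T, C) = 2*T - 53 = -53 + 2*T)
s(k) = -90/11 + (-85 + k)*(-19 + k)/k (s(k) = 90*(-1/11) + ((-19 + k)*(-85 + k))/k = -90/11 + ((-85 + k)*(-19 + k))/k = -90/11 + (-85 + k)*(-19 + k)/k)
(s(V(5)) + 11144) + o(7, -81) = ((-1234/11 + 5 + 1615/5) + 11144) + (-53 + 2*7) = ((-1234/11 + 5 + 1615*(1/5)) + 11144) + (-53 + 14) = ((-1234/11 + 5 + 323) + 11144) - 39 = (2374/11 + 11144) - 39 = 124958/11 - 39 = 124529/11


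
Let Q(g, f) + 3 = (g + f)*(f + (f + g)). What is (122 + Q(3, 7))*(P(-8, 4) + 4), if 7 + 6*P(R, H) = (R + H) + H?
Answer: 4913/6 ≈ 818.83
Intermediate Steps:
Q(g, f) = -3 + (f + g)*(g + 2*f) (Q(g, f) = -3 + (g + f)*(f + (f + g)) = -3 + (f + g)*(g + 2*f))
P(R, H) = -7/6 + H/3 + R/6 (P(R, H) = -7/6 + ((R + H) + H)/6 = -7/6 + ((H + R) + H)/6 = -7/6 + (R + 2*H)/6 = -7/6 + (H/3 + R/6) = -7/6 + H/3 + R/6)
(122 + Q(3, 7))*(P(-8, 4) + 4) = (122 + (-3 + 3**2 + 2*7**2 + 3*7*3))*((-7/6 + (1/3)*4 + (1/6)*(-8)) + 4) = (122 + (-3 + 9 + 2*49 + 63))*((-7/6 + 4/3 - 4/3) + 4) = (122 + (-3 + 9 + 98 + 63))*(-7/6 + 4) = (122 + 167)*(17/6) = 289*(17/6) = 4913/6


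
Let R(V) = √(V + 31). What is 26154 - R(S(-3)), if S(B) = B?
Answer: 26154 - 2*√7 ≈ 26149.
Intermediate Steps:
R(V) = √(31 + V)
26154 - R(S(-3)) = 26154 - √(31 - 3) = 26154 - √28 = 26154 - 2*√7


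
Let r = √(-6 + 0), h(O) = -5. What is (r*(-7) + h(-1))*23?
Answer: -115 - 161*I*√6 ≈ -115.0 - 394.37*I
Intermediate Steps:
r = I*√6 (r = √(-6) = I*√6 ≈ 2.4495*I)
(r*(-7) + h(-1))*23 = ((I*√6)*(-7) - 5)*23 = (-7*I*√6 - 5)*23 = (-5 - 7*I*√6)*23 = -115 - 161*I*√6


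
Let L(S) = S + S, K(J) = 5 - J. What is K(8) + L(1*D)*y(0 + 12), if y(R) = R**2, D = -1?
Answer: -291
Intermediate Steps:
L(S) = 2*S
K(8) + L(1*D)*y(0 + 12) = (5 - 1*8) + (2*(1*(-1)))*(0 + 12)**2 = (5 - 8) + (2*(-1))*12**2 = -3 - 2*144 = -3 - 288 = -291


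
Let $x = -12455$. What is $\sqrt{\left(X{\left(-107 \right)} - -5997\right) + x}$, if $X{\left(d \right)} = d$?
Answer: $i \sqrt{6565} \approx 81.025 i$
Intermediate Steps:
$\sqrt{\left(X{\left(-107 \right)} - -5997\right) + x} = \sqrt{\left(-107 - -5997\right) - 12455} = \sqrt{\left(-107 + 5997\right) - 12455} = \sqrt{5890 - 12455} = \sqrt{-6565} = i \sqrt{6565}$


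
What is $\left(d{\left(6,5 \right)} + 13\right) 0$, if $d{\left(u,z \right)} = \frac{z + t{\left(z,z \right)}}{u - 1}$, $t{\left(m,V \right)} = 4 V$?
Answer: $0$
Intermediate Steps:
$d{\left(u,z \right)} = \frac{5 z}{-1 + u}$ ($d{\left(u,z \right)} = \frac{z + 4 z}{u - 1} = \frac{5 z}{-1 + u}$)
$\left(d{\left(6,5 \right)} + 13\right) 0 = \left(5 \cdot 5 \frac{1}{-1 + 6} + 13\right) 0 = \left(5 \cdot 5 \cdot \frac{1}{5} + 13\right) 0 = \left(5 + 13\right) 0 = 18 \cdot 0 = 0$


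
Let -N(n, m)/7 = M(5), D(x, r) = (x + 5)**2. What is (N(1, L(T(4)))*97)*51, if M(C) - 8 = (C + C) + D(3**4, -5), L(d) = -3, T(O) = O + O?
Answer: -256739406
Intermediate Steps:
T(O) = 2*O
D(x, r) = (5 + x)**2
M(C) = 7404 + 2*C (M(C) = 8 + ((C + C) + (5 + 3**4)**2) = 8 + (2*C + (5 + 81)**2) = 8 + (2*C + 86**2) = 8 + (2*C + 7396) = 8 + (7396 + 2*C) = 7404 + 2*C)
N(n, m) = -51898 (N(n, m) = -7*(7404 + 2*5) = -7*(7404 + 10) = -7*7414 = -51898)
(N(1, L(T(4)))*97)*51 = -51898*97*51 = -5034106*51 = -256739406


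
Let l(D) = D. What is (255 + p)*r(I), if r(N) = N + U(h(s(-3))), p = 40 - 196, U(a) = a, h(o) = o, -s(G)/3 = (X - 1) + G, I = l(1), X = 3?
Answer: 396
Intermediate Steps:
I = 1
s(G) = -6 - 3*G (s(G) = -3*((3 - 1) + G) = -3*(2 + G) = -6 - 3*G)
p = -156
r(N) = 3 + N (r(N) = N + (-6 - 3*(-3)) = N + (-6 + 9) = N + 3 = 3 + N)
(255 + p)*r(I) = (255 - 156)*(3 + 1) = 99*4 = 396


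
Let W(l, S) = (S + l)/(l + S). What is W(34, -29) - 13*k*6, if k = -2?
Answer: 157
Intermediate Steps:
W(l, S) = 1 (W(l, S) = (S + l)/(S + l) = 1)
W(34, -29) - 13*k*6 = 1 - 13*(-2)*6 = 1 - (-26)*6 = 1 - 1*(-156) = 1 + 156 = 157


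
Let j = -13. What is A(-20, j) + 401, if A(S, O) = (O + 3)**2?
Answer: 501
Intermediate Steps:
A(S, O) = (3 + O)**2
A(-20, j) + 401 = (3 - 13)**2 + 401 = (-10)**2 + 401 = 100 + 401 = 501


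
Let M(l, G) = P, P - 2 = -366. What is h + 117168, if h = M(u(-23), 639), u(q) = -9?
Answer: 116804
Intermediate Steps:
P = -364 (P = 2 - 366 = -364)
M(l, G) = -364
h = -364
h + 117168 = -364 + 117168 = 116804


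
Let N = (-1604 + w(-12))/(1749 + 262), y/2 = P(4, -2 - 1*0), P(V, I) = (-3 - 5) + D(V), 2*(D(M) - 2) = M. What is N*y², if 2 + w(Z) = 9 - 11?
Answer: -102912/2011 ≈ -51.175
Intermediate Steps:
w(Z) = -4 (w(Z) = -2 + (9 - 11) = -2 - 2 = -4)
D(M) = 2 + M/2
P(V, I) = -6 + V/2 (P(V, I) = (-3 - 5) + (2 + V/2) = -8 + (2 + V/2) = -6 + V/2)
y = -8 (y = 2*(-6 + (½)*4) = 2*(-6 + 2) = 2*(-4) = -8)
N = -1608/2011 (N = (-1604 - 4)/(1749 + 262) = -1608/2011 ≈ -0.79960)
N*y² = -1608/2011*(-8)² = -1608/2011*64 = -102912/2011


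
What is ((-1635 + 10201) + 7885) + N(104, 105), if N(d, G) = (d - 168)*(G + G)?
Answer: 3011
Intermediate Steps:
N(d, G) = 2*G*(-168 + d) (N(d, G) = (-168 + d)*(2*G) = 2*G*(-168 + d))
((-1635 + 10201) + 7885) + N(104, 105) = ((-1635 + 10201) + 7885) + 2*105*(-168 + 104) = (8566 + 7885) + 2*105*(-64) = 16451 - 13440 = 3011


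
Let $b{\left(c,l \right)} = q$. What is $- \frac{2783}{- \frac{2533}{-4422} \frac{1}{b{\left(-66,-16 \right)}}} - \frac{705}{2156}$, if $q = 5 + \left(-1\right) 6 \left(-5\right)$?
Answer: $- \frac{928644691725}{5461148} \approx -1.7005 \cdot 10^{5}$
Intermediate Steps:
$q = 35$ ($q = 5 - -30 = 5 + 30 = 35$)
$b{\left(c,l \right)} = 35$
$- \frac{2783}{- \frac{2533}{-4422} \frac{1}{b{\left(-66,-16 \right)}}} - \frac{705}{2156} = - \frac{2783}{- \frac{2533}{-4422} \cdot \frac{1}{35}} - \frac{705}{2156} = - \frac{2783}{\left(-2533\right) \left(- \frac{1}{4422}\right) \frac{1}{35}} - \frac{705}{2156} = - \frac{2783}{\frac{2533}{4422} \cdot \frac{1}{35}} - \frac{705}{2156} = - \frac{2783}{\frac{2533}{154770}} - \frac{705}{2156} = \left(-2783\right) \frac{154770}{2533} - \frac{705}{2156} = - \frac{430724910}{2533} - \frac{705}{2156} = - \frac{928644691725}{5461148}$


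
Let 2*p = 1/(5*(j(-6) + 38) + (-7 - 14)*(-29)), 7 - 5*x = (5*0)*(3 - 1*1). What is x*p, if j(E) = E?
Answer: 7/7690 ≈ 0.00091027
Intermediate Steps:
x = 7/5 (x = 7/5 - 5*0*(3 - 1*1)/5 = 7/5 - 0*(3 - 1) = 7/5 - 0*2 = 7/5 - 1/5*0 = 7/5 + 0 = 7/5 ≈ 1.4000)
p = 1/1538 (p = 1/(2*(5*(-6 + 38) + (-7 - 14)*(-29))) = 1/(2*(5*32 - 21*(-29))) = 1/(2*(160 + 609)) = (1/2)/769 = (1/2)*(1/769) = 1/1538 ≈ 0.00065020)
x*p = (7/5)*(1/1538) = 7/7690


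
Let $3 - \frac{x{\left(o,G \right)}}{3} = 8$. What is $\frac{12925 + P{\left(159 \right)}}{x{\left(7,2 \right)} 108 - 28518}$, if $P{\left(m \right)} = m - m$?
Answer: $- \frac{12925}{30138} \approx -0.42886$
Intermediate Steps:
$x{\left(o,G \right)} = -15$ ($x{\left(o,G \right)} = 9 - 24 = -15$)
$P{\left(m \right)} = 0$
$\frac{12925 + P{\left(159 \right)}}{x{\left(7,2 \right)} 108 - 28518} = \frac{12925 + 0}{\left(-15\right) 108 - 28518} = \frac{12925}{-1620 - 28518} = \frac{12925}{-30138} = 12925 \left(- \frac{1}{30138}\right) = - \frac{12925}{30138}$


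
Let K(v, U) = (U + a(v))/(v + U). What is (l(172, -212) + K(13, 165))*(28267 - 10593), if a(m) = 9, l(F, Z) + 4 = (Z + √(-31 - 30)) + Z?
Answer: -671700370/89 + 17674*I*√61 ≈ -7.5472e+6 + 1.3804e+5*I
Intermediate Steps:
l(F, Z) = -4 + 2*Z + I*√61 (l(F, Z) = -4 + ((Z + √(-31 - 30)) + Z) = -4 + ((Z + √(-61)) + Z) = -4 + ((Z + I*√61) + Z) = -4 + (2*Z + I*√61) = -4 + 2*Z + I*√61)
K(v, U) = (9 + U)/(U + v) (K(v, U) = (U + 9)/(v + U) = (9 + U)/(U + v))
(l(172, -212) + K(13, 165))*(28267 - 10593) = ((-4 + 2*(-212) + I*√61) + (9 + 165)/(165 + 13))*(28267 - 10593) = ((-4 - 424 + I*√61) + 174/178)*17674 = ((-428 + I*√61) + (1/178)*174)*17674 = ((-428 + I*√61) + 87/89)*17674 = (-38005/89 + I*√61)*17674 = -671700370/89 + 17674*I*√61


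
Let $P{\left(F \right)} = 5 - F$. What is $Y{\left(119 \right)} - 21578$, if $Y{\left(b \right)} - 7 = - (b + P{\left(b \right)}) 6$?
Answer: $-21601$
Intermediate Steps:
$Y{\left(b \right)} = -23$ ($Y{\left(b \right)} = 7 + - (b - \left(-5 + b\right)) 6 = 7 + \left(-1\right) 5 \cdot 6 = 7 - 30 = -23$)
$Y{\left(119 \right)} - 21578 = -23 - 21578 = -21601$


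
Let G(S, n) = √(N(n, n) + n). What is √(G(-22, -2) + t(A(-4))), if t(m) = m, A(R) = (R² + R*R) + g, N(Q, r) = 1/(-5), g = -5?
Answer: √(675 + 5*I*√55)/5 ≈ 5.1981 + 0.14267*I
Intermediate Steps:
N(Q, r) = -⅕
A(R) = -5 + 2*R² (A(R) = (R² + R*R) - 5 = (R² + R²) - 5 = 2*R² - 5 = -5 + 2*R²)
G(S, n) = √(-⅕ + n)
√(G(-22, -2) + t(A(-4))) = √(√(-5 + 25*(-2))/5 + (-5 + 2*(-4)²)) = √(√(-5 - 50)/5 + (-5 + 2*16)) = √(√(-55)/5 + (-5 + 32)) = √((I*√55)/5 + 27) = √(I*√55/5 + 27) = √(27 + I*√55/5)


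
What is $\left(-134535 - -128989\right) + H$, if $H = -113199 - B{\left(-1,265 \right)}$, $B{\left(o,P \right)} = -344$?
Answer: $-118401$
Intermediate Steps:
$H = -112855$ ($H = -113199 - -344 = -113199 + 344 = -112855$)
$\left(-134535 - -128989\right) + H = \left(-134535 - -128989\right) - 112855 = \left(-134535 + 128989\right) - 112855 = -5546 - 112855 = -118401$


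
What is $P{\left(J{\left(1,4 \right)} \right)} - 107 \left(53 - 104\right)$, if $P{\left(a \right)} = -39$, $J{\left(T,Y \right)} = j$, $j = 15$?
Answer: $5418$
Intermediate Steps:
$J{\left(T,Y \right)} = 15$
$P{\left(J{\left(1,4 \right)} \right)} - 107 \left(53 - 104\right) = -39 - 107 \left(53 - 104\right) = -39 - -5457 = -39 + 5457 = 5418$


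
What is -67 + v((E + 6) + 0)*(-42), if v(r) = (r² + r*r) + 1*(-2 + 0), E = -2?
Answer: -1327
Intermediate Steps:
v(r) = -2 + 2*r² (v(r) = (r² + r²) + 1*(-2) = 2*r² - 2 = -2 + 2*r²)
-67 + v((E + 6) + 0)*(-42) = -67 + (-2 + 2*((-2 + 6) + 0)²)*(-42) = -67 + (-2 + 2*(4 + 0)²)*(-42) = -67 + (-2 + 2*4²)*(-42) = -67 + (-2 + 2*16)*(-42) = -67 + (-2 + 32)*(-42) = -67 + 30*(-42) = -67 - 1260 = -1327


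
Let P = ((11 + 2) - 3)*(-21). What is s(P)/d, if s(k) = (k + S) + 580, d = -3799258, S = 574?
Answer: -472/1899629 ≈ -0.00024847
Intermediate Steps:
P = -210 (P = (13 - 3)*(-21) = 10*(-21) = -210)
s(k) = 1154 + k (s(k) = (k + 574) + 580 = (574 + k) + 580 = 1154 + k)
s(P)/d = (1154 - 210)/(-3799258) = 944*(-1/3799258) = -472/1899629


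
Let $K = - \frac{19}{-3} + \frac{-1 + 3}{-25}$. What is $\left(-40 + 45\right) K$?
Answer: $\frac{469}{15} \approx 31.267$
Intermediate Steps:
$K = \frac{469}{75}$ ($K = \left(-19\right) \left(- \frac{1}{3}\right) + 2 \left(- \frac{1}{25}\right) = \frac{19}{3} - \frac{2}{25} = \frac{469}{75} \approx 6.2533$)
$\left(-40 + 45\right) K = \left(-40 + 45\right) \frac{469}{75} = 5 \cdot \frac{469}{75} = \frac{469}{15}$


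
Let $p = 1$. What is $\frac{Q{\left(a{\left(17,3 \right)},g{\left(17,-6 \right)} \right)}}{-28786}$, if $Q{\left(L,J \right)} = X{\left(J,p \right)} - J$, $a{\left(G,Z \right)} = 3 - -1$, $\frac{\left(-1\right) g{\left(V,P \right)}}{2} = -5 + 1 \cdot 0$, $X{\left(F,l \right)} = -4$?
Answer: $\frac{7}{14393} \approx 0.00048635$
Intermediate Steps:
$g{\left(V,P \right)} = 10$ ($g{\left(V,P \right)} = - 2 \left(-5 + 1 \cdot 0\right) = - 2 \left(-5 + 0\right) = \left(-2\right) \left(-5\right) = 10$)
$a{\left(G,Z \right)} = 4$ ($a{\left(G,Z \right)} = 3 + 1 = 4$)
$Q{\left(L,J \right)} = -4 - J$
$\frac{Q{\left(a{\left(17,3 \right)},g{\left(17,-6 \right)} \right)}}{-28786} = \frac{-4 - 10}{-28786} = \left(-4 - 10\right) \left(- \frac{1}{28786}\right) = \left(-14\right) \left(- \frac{1}{28786}\right) = \frac{7}{14393}$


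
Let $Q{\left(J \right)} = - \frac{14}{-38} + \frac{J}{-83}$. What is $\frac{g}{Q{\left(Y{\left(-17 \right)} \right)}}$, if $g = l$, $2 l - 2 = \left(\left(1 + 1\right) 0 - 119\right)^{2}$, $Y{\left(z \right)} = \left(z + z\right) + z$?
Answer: $\frac{22335051}{3100} \approx 7204.9$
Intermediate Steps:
$Y{\left(z \right)} = 3 z$ ($Y{\left(z \right)} = 2 z + z = 3 z$)
$Q{\left(J \right)} = \frac{7}{19} - \frac{J}{83}$ ($Q{\left(J \right)} = \left(-14\right) \left(- \frac{1}{38}\right) + J \left(- \frac{1}{83}\right) = \frac{7}{19} - \frac{J}{83}$)
$l = \frac{14163}{2}$ ($l = 1 + \frac{\left(\left(1 + 1\right) 0 - 119\right)^{2}}{2} = 1 + \frac{\left(2 \cdot 0 - 119\right)^{2}}{2} = 1 + \frac{\left(0 - 119\right)^{2}}{2} = 1 + \frac{\left(-119\right)^{2}}{2} = 1 + \frac{1}{2} \cdot 14161 = 1 + \frac{14161}{2} = \frac{14163}{2} \approx 7081.5$)
$g = \frac{14163}{2} \approx 7081.5$
$\frac{g}{Q{\left(Y{\left(-17 \right)} \right)}} = \frac{14163}{2 \left(\frac{7}{19} - \frac{3 \left(-17\right)}{83}\right)} = \frac{14163}{2 \left(\frac{7}{19} - - \frac{51}{83}\right)} = \frac{14163}{2 \left(\frac{7}{19} + \frac{51}{83}\right)} = \frac{14163}{2 \cdot \frac{1550}{1577}} = \frac{14163}{2} \cdot \frac{1577}{1550} = \frac{22335051}{3100}$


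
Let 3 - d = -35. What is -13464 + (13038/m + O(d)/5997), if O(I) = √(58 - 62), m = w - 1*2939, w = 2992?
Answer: -13218 + 2*I/5997 ≈ -13218.0 + 0.0003335*I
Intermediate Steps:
d = 38 (d = 3 - 1*(-35) = 3 + 35 = 38)
m = 53 (m = 2992 - 1*2939 = 2992 - 2939 = 53)
O(I) = 2*I (O(I) = √(-4) = 2*I)
-13464 + (13038/m + O(d)/5997) = -13464 + (13038/53 + (2*I)/5997) = -13464 + (13038*(1/53) + (2*I)*(1/5997)) = -13464 + (246 + 2*I/5997) = -13218 + 2*I/5997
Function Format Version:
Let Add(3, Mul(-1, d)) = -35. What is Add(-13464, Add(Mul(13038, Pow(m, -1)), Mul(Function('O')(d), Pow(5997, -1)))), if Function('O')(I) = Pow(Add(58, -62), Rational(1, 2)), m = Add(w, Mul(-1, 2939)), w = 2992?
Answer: Add(-13218, Mul(Rational(2, 5997), I)) ≈ Add(-13218., Mul(0.00033350, I))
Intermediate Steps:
d = 38 (d = Add(3, Mul(-1, -35)) = Add(3, 35) = 38)
m = 53 (m = Add(2992, Mul(-1, 2939)) = Add(2992, -2939) = 53)
Function('O')(I) = Mul(2, I) (Function('O')(I) = Pow(-4, Rational(1, 2)) = Mul(2, I))
Add(-13464, Add(Mul(13038, Pow(m, -1)), Mul(Function('O')(d), Pow(5997, -1)))) = Add(-13464, Add(Mul(13038, Pow(53, -1)), Mul(Mul(2, I), Pow(5997, -1)))) = Add(-13464, Add(Mul(13038, Rational(1, 53)), Mul(Mul(2, I), Rational(1, 5997)))) = Add(-13464, Add(246, Mul(Rational(2, 5997), I))) = Add(-13218, Mul(Rational(2, 5997), I))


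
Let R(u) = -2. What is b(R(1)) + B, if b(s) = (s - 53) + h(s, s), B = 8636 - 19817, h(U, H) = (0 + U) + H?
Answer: -11240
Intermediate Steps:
h(U, H) = H + U (h(U, H) = U + H = H + U)
B = -11181
b(s) = -53 + 3*s (b(s) = (s - 53) + (s + s) = (-53 + s) + 2*s = -53 + 3*s)
b(R(1)) + B = (-53 + 3*(-2)) - 11181 = (-53 - 6) - 11181 = -59 - 11181 = -11240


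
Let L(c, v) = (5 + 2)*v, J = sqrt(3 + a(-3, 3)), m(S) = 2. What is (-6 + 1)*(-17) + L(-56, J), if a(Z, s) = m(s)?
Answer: 85 + 7*sqrt(5) ≈ 100.65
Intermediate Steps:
a(Z, s) = 2
J = sqrt(5) (J = sqrt(3 + 2) = sqrt(5) ≈ 2.2361)
L(c, v) = 7*v
(-6 + 1)*(-17) + L(-56, J) = (-6 + 1)*(-17) + 7*sqrt(5) = -5*(-17) + 7*sqrt(5) = 85 + 7*sqrt(5)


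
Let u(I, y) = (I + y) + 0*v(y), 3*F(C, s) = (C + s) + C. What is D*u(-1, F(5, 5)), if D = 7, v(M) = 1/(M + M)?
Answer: 28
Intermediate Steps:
v(M) = 1/(2*M)
F(C, s) = s/3 + 2*C/3 (F(C, s) = ((C + s) + C)/3 = (s + 2*C)/3 = s/3 + 2*C/3)
u(I, y) = I + y (u(I, y) = (I + y) + 0*(1/(2*y)) = (I + y) + 0 = I + y)
D*u(-1, F(5, 5)) = 7*(-1 + ((1/3)*5 + (2/3)*5)) = 7*(-1 + (5/3 + 10/3)) = 7*(-1 + 5) = 7*4 = 28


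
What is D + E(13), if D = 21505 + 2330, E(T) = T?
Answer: 23848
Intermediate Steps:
D = 23835
D + E(13) = 23835 + 13 = 23848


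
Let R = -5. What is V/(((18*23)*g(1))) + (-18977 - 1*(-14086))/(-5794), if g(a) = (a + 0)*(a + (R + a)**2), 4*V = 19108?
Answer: 913247/599679 ≈ 1.5229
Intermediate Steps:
V = 4777 (V = (1/4)*19108 = 4777)
g(a) = a*(a + (-5 + a)**2) (g(a) = (a + 0)*(a + (-5 + a)**2) = a*(a + (-5 + a)**2))
V/(((18*23)*g(1))) + (-18977 - 1*(-14086))/(-5794) = 4777/(((18*23)*(1*(1 + (-5 + 1)**2)))) + (-18977 - 1*(-14086))/(-5794) = 4777/((414*(1*(1 + (-4)**2)))) + (-18977 + 14086)*(-1/5794) = 4777/((414*(1*(1 + 16)))) - 4891*(-1/5794) = 4777/((414*(1*17))) + 4891/5794 = 4777/((414*17)) + 4891/5794 = 4777/7038 + 4891/5794 = 4777*(1/7038) + 4891/5794 = 281/414 + 4891/5794 = 913247/599679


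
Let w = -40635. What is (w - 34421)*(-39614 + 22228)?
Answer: 1304923616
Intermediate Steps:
(w - 34421)*(-39614 + 22228) = (-40635 - 34421)*(-39614 + 22228) = -75056*(-17386) = 1304923616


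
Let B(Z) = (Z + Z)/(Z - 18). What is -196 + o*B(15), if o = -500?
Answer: 4804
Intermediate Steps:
B(Z) = 2*Z/(-18 + Z) (B(Z) = (2*Z)/(-18 + Z) = 2*Z/(-18 + Z))
-196 + o*B(15) = -196 - 1000*15/(-18 + 15) = -196 - 1000*15/(-3) = -196 - 1000*15*(-1)/3 = -196 - 500*(-10) = -196 + 5000 = 4804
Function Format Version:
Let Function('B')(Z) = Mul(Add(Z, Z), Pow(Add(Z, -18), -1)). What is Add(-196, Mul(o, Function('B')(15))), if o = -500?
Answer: 4804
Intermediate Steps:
Function('B')(Z) = Mul(2, Z, Pow(Add(-18, Z), -1)) (Function('B')(Z) = Mul(Mul(2, Z), Pow(Add(-18, Z), -1)) = Mul(2, Z, Pow(Add(-18, Z), -1)))
Add(-196, Mul(o, Function('B')(15))) = Add(-196, Mul(-500, Mul(2, 15, Pow(Add(-18, 15), -1)))) = Add(-196, Mul(-500, Mul(2, 15, Pow(-3, -1)))) = Add(-196, Mul(-500, Mul(2, 15, Rational(-1, 3)))) = Add(-196, Mul(-500, -10)) = Add(-196, 5000) = 4804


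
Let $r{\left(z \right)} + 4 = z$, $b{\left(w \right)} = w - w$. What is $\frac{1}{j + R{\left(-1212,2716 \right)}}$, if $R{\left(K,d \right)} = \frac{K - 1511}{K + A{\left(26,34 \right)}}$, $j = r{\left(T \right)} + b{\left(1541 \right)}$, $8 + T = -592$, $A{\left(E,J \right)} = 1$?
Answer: $- \frac{173}{104103} \approx -0.0016618$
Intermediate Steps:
$b{\left(w \right)} = 0$
$T = -600$ ($T = -8 - 592 = -600$)
$r{\left(z \right)} = -4 + z$
$j = -604$ ($j = \left(-4 - 600\right) + 0 = -604 + 0 = -604$)
$R{\left(K,d \right)} = \frac{-1511 + K}{1 + K}$ ($R{\left(K,d \right)} = \frac{K - 1511}{K + 1} = \frac{-1511 + K}{1 + K}$)
$\frac{1}{j + R{\left(-1212,2716 \right)}} = \frac{1}{-604 + \frac{-1511 - 1212}{1 - 1212}} = \frac{1}{-604 + \frac{1}{-1211} \left(-2723\right)} = \frac{1}{-604 - - \frac{389}{173}} = \frac{1}{-604 + \frac{389}{173}} = \frac{1}{- \frac{104103}{173}} = - \frac{173}{104103}$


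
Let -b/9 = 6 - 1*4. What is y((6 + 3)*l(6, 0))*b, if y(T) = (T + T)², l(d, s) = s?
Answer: 0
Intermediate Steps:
y(T) = 4*T² (y(T) = (2*T)² = 4*T²)
b = -18 (b = -9*(6 - 1*4) = -9*(6 - 4) = -9*2 = -18)
y((6 + 3)*l(6, 0))*b = (4*((6 + 3)*0)²)*(-18) = (4*(9*0)²)*(-18) = (4*0²)*(-18) = (4*0)*(-18) = 0*(-18) = 0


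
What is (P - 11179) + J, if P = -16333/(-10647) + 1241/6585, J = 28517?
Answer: 405232176014/23370165 ≈ 17340.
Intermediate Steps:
P = 40255244/23370165 (P = -16333*(-1/10647) + 1241*(1/6585) = 16333/10647 + 1241/6585 = 40255244/23370165 ≈ 1.7225)
(P - 11179) + J = (40255244/23370165 - 11179) + 28517 = -261214819291/23370165 + 28517 = 405232176014/23370165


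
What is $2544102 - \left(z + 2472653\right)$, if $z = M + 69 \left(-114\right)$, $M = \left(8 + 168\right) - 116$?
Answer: $79255$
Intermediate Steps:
$M = 60$ ($M = 176 - 116 = 60$)
$z = -7806$ ($z = 60 + 69 \left(-114\right) = 60 - 7866 = -7806$)
$2544102 - \left(z + 2472653\right) = 2544102 - \left(-7806 + 2472653\right) = 2544102 - 2464847 = 79255$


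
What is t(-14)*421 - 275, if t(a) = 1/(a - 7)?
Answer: -6196/21 ≈ -295.05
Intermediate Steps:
t(a) = 1/(-7 + a)
t(-14)*421 - 275 = 421/(-7 - 14) - 275 = 421/(-21) - 275 = -1/21*421 - 275 = -421/21 - 275 = -6196/21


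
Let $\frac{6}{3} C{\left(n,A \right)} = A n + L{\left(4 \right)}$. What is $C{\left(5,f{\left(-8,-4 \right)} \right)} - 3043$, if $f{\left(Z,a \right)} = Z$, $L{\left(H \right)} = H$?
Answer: $-3061$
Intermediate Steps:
$C{\left(n,A \right)} = 2 + \frac{A n}{2}$ ($C{\left(n,A \right)} = \frac{A n + 4}{2} = \frac{4 + A n}{2} = 2 + \frac{A n}{2}$)
$C{\left(5,f{\left(-8,-4 \right)} \right)} - 3043 = \left(2 + \frac{1}{2} \left(-8\right) 5\right) - 3043 = \left(2 - 20\right) - 3043 = -18 - 3043 = -3061$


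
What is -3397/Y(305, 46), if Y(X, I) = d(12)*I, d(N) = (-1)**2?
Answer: -3397/46 ≈ -73.848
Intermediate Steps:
d(N) = 1
Y(X, I) = I (Y(X, I) = 1*I = I)
-3397/Y(305, 46) = -3397/46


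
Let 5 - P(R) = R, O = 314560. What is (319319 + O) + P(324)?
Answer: 633560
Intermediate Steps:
P(R) = 5 - R
(319319 + O) + P(324) = (319319 + 314560) + (5 - 1*324) = 633879 + (5 - 324) = 633879 - 319 = 633560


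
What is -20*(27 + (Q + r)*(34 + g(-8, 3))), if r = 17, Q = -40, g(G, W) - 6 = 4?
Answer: 19700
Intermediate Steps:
g(G, W) = 10 (g(G, W) = 6 + 4 = 10)
-20*(27 + (Q + r)*(34 + g(-8, 3))) = -20*(27 + (-40 + 17)*(34 + 10)) = -20*(27 - 23*44) = -20*(27 - 1012) = -20*(-985) = 19700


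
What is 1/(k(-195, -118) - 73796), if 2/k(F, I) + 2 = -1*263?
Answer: -265/19555942 ≈ -1.3551e-5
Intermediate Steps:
k(F, I) = -2/265 (k(F, I) = 2/(-2 - 1*263) = 2/(-2 - 263) = 2/(-265) = 2*(-1/265) = -2/265)
1/(k(-195, -118) - 73796) = 1/(-2/265 - 73796) = 1/(-19555942/265) = -265/19555942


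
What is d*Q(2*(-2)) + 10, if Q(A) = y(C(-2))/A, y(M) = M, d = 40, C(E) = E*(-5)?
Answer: -90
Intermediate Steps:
C(E) = -5*E
Q(A) = 10/A (Q(A) = (-5*(-2))/A = 10/A)
d*Q(2*(-2)) + 10 = 40*(10/((2*(-2)))) + 10 = 40*(10/(-4)) + 10 = 40*(10*(-¼)) + 10 = 40*(-5/2) + 10 = -100 + 10 = -90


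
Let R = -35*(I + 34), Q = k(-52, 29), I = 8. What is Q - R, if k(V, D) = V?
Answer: 1418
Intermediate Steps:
Q = -52
R = -1470 (R = -35*(8 + 34) = -35*42 = -1470)
Q - R = -52 - 1*(-1470) = -52 + 1470 = 1418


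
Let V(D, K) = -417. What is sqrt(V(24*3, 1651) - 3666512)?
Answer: I*sqrt(3666929) ≈ 1914.9*I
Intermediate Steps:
sqrt(V(24*3, 1651) - 3666512) = sqrt(-417 - 3666512) = sqrt(-3666929) = I*sqrt(3666929)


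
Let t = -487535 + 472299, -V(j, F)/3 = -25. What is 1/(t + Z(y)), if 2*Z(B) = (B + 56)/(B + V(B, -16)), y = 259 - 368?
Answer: -68/1035995 ≈ -6.5637e-5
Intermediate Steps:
y = -109
V(j, F) = 75 (V(j, F) = -3*(-25) = 75)
t = -15236
Z(B) = (56 + B)/(2*(75 + B)) (Z(B) = ((B + 56)/(B + 75))/2 = ((56 + B)/(75 + B))/2 = (56 + B)/(2*(75 + B)))
1/(t + Z(y)) = 1/(-15236 + (56 - 109)/(2*(75 - 109))) = 1/(-15236 + (½)*(-53)/(-34)) = 1/(-15236 + (½)*(-1/34)*(-53)) = 1/(-15236 + 53/68) = 1/(-1035995/68) = -68/1035995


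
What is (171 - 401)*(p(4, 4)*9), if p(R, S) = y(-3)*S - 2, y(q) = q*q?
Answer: -70380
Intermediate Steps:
y(q) = q²
p(R, S) = -2 + 9*S (p(R, S) = (-3)²*S - 2 = 9*S - 2 = -2 + 9*S)
(171 - 401)*(p(4, 4)*9) = (171 - 401)*((-2 + 9*4)*9) = -230*(-2 + 36)*9 = -7820*9 = -230*306 = -70380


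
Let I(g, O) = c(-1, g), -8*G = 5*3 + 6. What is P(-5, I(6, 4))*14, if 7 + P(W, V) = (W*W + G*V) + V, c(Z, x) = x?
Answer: 231/2 ≈ 115.50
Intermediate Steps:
G = -21/8 (G = -(5*3 + 6)/8 = -(15 + 6)/8 = -⅛*21 = -21/8 ≈ -2.6250)
I(g, O) = g
P(W, V) = -7 + W² - 13*V/8 (P(W, V) = -7 + ((W*W - 21*V/8) + V) = -7 + ((W² - 21*V/8) + V) = -7 + (W² - 13*V/8) = -7 + W² - 13*V/8)
P(-5, I(6, 4))*14 = (-7 + (-5)² - 13/8*6)*14 = (-7 + 25 - 39/4)*14 = (33/4)*14 = 231/2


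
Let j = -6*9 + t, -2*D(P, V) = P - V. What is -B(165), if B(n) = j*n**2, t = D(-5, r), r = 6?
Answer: 2640825/2 ≈ 1.3204e+6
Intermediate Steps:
D(P, V) = V/2 - P/2 (D(P, V) = -(P - V)/2 = V/2 - P/2)
t = 11/2 (t = (1/2)*6 - 1/2*(-5) = 3 + 5/2 = 11/2 ≈ 5.5000)
j = -97/2 (j = -6*9 + 11/2 = -54 + 11/2 = -97/2 ≈ -48.500)
B(n) = -97*n**2/2
-B(165) = -(-97)*165**2/2 = -(-97)*27225/2 = -1*(-2640825/2) = 2640825/2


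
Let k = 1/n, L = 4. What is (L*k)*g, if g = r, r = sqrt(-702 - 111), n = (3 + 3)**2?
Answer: I*sqrt(813)/9 ≈ 3.1681*I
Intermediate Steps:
n = 36 (n = 6**2 = 36)
r = I*sqrt(813) (r = sqrt(-813) = I*sqrt(813) ≈ 28.513*I)
k = 1/36 ≈ 0.027778
g = I*sqrt(813) ≈ 28.513*I
(L*k)*g = (4*(1/36))*(I*sqrt(813)) = (I*sqrt(813))/9 = I*sqrt(813)/9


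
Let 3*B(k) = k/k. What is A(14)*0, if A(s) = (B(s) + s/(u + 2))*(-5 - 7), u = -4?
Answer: 0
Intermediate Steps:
B(k) = 1/3 (B(k) = (k/k)/3 = (1/3)*1 = 1/3)
A(s) = -4 + 6*s (A(s) = (1/3 + s/(-4 + 2))*(-5 - 7) = (1/3 + s/(-2))*(-12) = (1/3 + s*(-1/2))*(-12) = (1/3 - s/2)*(-12) = -4 + 6*s)
A(14)*0 = (-4 + 6*14)*0 = (-4 + 84)*0 = 80*0 = 0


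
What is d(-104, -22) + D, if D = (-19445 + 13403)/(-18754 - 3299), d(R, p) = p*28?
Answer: -4526202/7351 ≈ -615.73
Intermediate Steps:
d(R, p) = 28*p
D = 2014/7351 (D = -6042/(-22053) = -6042*(-1/22053) = 2014/7351 ≈ 0.27398)
d(-104, -22) + D = 28*(-22) + 2014/7351 = -616 + 2014/7351 = -4526202/7351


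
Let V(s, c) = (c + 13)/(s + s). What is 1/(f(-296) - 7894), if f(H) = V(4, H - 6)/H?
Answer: -2368/18692703 ≈ -0.00012668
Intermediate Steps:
V(s, c) = (13 + c)/(2*s) (V(s, c) = (13 + c)/((2*s)) = (13 + c)*(1/(2*s)) = (13 + c)/(2*s))
f(H) = (7/8 + H/8)/H (f(H) = ((1/2)*(13 + (H - 6))/4)/H = ((1/2)*(1/4)*(13 + (-6 + H)))/H = ((1/2)*(1/4)*(7 + H))/H = (7/8 + H/8)/H)
1/(f(-296) - 7894) = 1/((1/8)*(7 - 296)/(-296) - 7894) = 1/((1/8)*(-1/296)*(-289) - 7894) = 1/(289/2368 - 7894) = 1/(-18692703/2368) = -2368/18692703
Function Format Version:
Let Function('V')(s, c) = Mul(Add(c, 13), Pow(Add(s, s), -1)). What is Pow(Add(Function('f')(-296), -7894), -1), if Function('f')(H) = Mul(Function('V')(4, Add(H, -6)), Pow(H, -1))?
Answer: Rational(-2368, 18692703) ≈ -0.00012668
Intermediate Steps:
Function('V')(s, c) = Mul(Rational(1, 2), Pow(s, -1), Add(13, c)) (Function('V')(s, c) = Mul(Add(13, c), Pow(Mul(2, s), -1)) = Mul(Add(13, c), Mul(Rational(1, 2), Pow(s, -1))) = Mul(Rational(1, 2), Pow(s, -1), Add(13, c)))
Function('f')(H) = Mul(Pow(H, -1), Add(Rational(7, 8), Mul(Rational(1, 8), H))) (Function('f')(H) = Mul(Mul(Rational(1, 2), Pow(4, -1), Add(13, Add(H, -6))), Pow(H, -1)) = Mul(Mul(Rational(1, 2), Rational(1, 4), Add(13, Add(-6, H))), Pow(H, -1)) = Mul(Mul(Rational(1, 2), Rational(1, 4), Add(7, H)), Pow(H, -1)) = Mul(Add(Rational(7, 8), Mul(Rational(1, 8), H)), Pow(H, -1)) = Mul(Pow(H, -1), Add(Rational(7, 8), Mul(Rational(1, 8), H))))
Pow(Add(Function('f')(-296), -7894), -1) = Pow(Add(Mul(Rational(1, 8), Pow(-296, -1), Add(7, -296)), -7894), -1) = Pow(Add(Mul(Rational(1, 8), Rational(-1, 296), -289), -7894), -1) = Pow(Add(Rational(289, 2368), -7894), -1) = Pow(Rational(-18692703, 2368), -1) = Rational(-2368, 18692703)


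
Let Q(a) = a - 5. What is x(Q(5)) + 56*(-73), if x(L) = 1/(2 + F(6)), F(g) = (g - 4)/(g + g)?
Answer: -53138/13 ≈ -4087.5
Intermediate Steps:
Q(a) = -5 + a
F(g) = (-4 + g)/(2*g) (F(g) = (-4 + g)/((2*g)) = (-4 + g)*(1/(2*g)) = (-4 + g)/(2*g))
x(L) = 6/13 (x(L) = 1/(2 + (½)*(-4 + 6)/6) = 1/(2 + (½)*(⅙)*2) = 1/(2 + ⅙) = 1/(13/6) = 6/13)
x(Q(5)) + 56*(-73) = 6/13 + 56*(-73) = 6/13 - 4088 = -53138/13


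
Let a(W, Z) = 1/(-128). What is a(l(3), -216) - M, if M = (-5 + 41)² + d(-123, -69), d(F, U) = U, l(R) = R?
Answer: -157057/128 ≈ -1227.0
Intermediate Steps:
a(W, Z) = -1/128
M = 1227 (M = (-5 + 41)² - 69 = 36² - 69 = 1296 - 69 = 1227)
a(l(3), -216) - M = -1/128 - 1*1227 = -1/128 - 1227 = -157057/128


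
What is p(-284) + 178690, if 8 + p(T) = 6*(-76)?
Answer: 178226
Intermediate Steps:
p(T) = -464 (p(T) = -8 + 6*(-76) = -8 - 456 = -464)
p(-284) + 178690 = -464 + 178690 = 178226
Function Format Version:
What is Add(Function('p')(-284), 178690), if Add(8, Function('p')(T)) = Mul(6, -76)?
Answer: 178226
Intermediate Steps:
Function('p')(T) = -464 (Function('p')(T) = Add(-8, Mul(6, -76)) = Add(-8, -456) = -464)
Add(Function('p')(-284), 178690) = Add(-464, 178690) = 178226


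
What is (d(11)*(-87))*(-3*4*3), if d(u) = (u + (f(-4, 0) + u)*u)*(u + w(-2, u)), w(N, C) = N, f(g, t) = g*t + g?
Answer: 2480544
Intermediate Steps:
f(g, t) = g + g*t
d(u) = (-2 + u)*(u + u*(-4 + u)) (d(u) = (u + (-4*(1 + 0) + u)*u)*(u - 2) = (u + (-4*1 + u)*u)*(-2 + u) = (u + (-4 + u)*u)*(-2 + u) = (u + u*(-4 + u))*(-2 + u) = (-2 + u)*(u + u*(-4 + u)))
(d(11)*(-87))*(-3*4*3) = ((11*(6 + 11**2 - 5*11))*(-87))*(-3*4*3) = ((11*(6 + 121 - 55))*(-87))*(-12*3) = ((11*72)*(-87))*(-36) = (792*(-87))*(-36) = -68904*(-36) = 2480544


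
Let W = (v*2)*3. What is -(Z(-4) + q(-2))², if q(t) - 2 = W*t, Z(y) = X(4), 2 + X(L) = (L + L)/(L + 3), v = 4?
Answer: -107584/49 ≈ -2195.6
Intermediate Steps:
X(L) = -2 + 2*L/(3 + L) (X(L) = -2 + (L + L)/(L + 3) = -2 + (2*L)/(3 + L) = -2 + 2*L/(3 + L))
Z(y) = -6/7 (Z(y) = -6/(3 + 4) = -6/7)
W = 24 (W = (4*2)*3 = 8*3 = 24)
q(t) = 2 + 24*t
-(Z(-4) + q(-2))² = -(-6/7 + (2 + 24*(-2)))² = -(-6/7 + (2 - 48))² = -(-6/7 - 46)² = -(-328/7)² = -1*107584/49 = -107584/49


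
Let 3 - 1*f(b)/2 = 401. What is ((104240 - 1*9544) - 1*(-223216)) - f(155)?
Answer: 318708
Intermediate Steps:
f(b) = -796 (f(b) = 6 - 2*401 = 6 - 802 = -796)
((104240 - 1*9544) - 1*(-223216)) - f(155) = ((104240 - 1*9544) - 1*(-223216)) - 1*(-796) = ((104240 - 9544) + 223216) + 796 = (94696 + 223216) + 796 = 317912 + 796 = 318708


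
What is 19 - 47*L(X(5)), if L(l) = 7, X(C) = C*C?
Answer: -310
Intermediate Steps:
X(C) = C**2
19 - 47*L(X(5)) = 19 - 47*7 = 19 - 329 = -310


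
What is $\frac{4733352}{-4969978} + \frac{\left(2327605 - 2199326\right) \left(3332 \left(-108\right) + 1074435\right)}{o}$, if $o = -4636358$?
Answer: $- \frac{17522975468947389}{886253740774} \approx -19772.0$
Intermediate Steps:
$\frac{4733352}{-4969978} + \frac{\left(2327605 - 2199326\right) \left(3332 \left(-108\right) + 1074435\right)}{o} = \frac{4733352}{-4969978} + \frac{\left(2327605 - 2199326\right) \left(3332 \left(-108\right) + 1074435\right)}{-4636358} = 4733352 \left(- \frac{1}{4969978}\right) + 128279 \left(-359856 + 1074435\right) \left(- \frac{1}{4636358}\right) = - \frac{182052}{191153} + 128279 \cdot 714579 \left(- \frac{1}{4636358}\right) = - \frac{182052}{191153} + 91665479541 \left(- \frac{1}{4636358}\right) = - \frac{182052}{191153} - \frac{91665479541}{4636358} = - \frac{17522975468947389}{886253740774}$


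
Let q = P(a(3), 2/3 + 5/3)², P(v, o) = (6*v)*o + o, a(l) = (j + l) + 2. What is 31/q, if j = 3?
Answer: 279/117649 ≈ 0.0023715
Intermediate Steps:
a(l) = 5 + l (a(l) = (3 + l) + 2 = 5 + l)
P(v, o) = o + 6*o*v (P(v, o) = 6*o*v + o = o + 6*o*v)
q = 117649/9 (q = ((2/3 + 5/3)*(1 + 6*(5 + 3)))² = ((2*(⅓) + 5*(⅓))*(1 + 6*8))² = ((⅔ + 5/3)*(1 + 48))² = ((7/3)*49)² = (343/3)² = 117649/9 ≈ 13072.)
31/q = 31/(117649/9) = 31*(9/117649) = 279/117649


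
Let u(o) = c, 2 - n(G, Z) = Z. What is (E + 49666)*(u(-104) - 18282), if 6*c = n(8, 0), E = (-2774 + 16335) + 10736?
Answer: -4056500735/3 ≈ -1.3522e+9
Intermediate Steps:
E = 24297 (E = 13561 + 10736 = 24297)
n(G, Z) = 2 - Z
c = ⅓ (c = (2 - 1*0)/6 = (2 + 0)/6 = (⅙)*2 = ⅓ ≈ 0.33333)
u(o) = ⅓
(E + 49666)*(u(-104) - 18282) = (24297 + 49666)*(⅓ - 18282) = 73963*(-54845/3) = -4056500735/3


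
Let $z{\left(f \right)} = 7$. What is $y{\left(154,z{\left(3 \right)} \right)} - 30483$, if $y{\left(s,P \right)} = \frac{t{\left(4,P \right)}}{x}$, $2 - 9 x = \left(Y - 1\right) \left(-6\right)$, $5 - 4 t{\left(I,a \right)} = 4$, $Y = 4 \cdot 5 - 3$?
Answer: $- \frac{11949327}{392} \approx -30483.0$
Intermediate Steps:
$Y = 17$ ($Y = 20 - 3 = 17$)
$t{\left(I,a \right)} = \frac{1}{4}$ ($t{\left(I,a \right)} = \frac{5}{4} - 1 = \frac{1}{4}$)
$x = \frac{98}{9}$ ($x = \frac{2}{9} - \frac{\left(17 - 1\right) \left(-6\right)}{9} = \frac{2}{9} - \frac{16 \left(-6\right)}{9} = \frac{2}{9} - - \frac{32}{3} = \frac{2}{9} + \frac{32}{3} = \frac{98}{9} \approx 10.889$)
$y{\left(s,P \right)} = \frac{9}{392}$ ($y{\left(s,P \right)} = \frac{1}{4 \cdot \frac{98}{9}} = \frac{1}{4} \cdot \frac{9}{98} = \frac{9}{392}$)
$y{\left(154,z{\left(3 \right)} \right)} - 30483 = \frac{9}{392} - 30483 = - \frac{11949327}{392}$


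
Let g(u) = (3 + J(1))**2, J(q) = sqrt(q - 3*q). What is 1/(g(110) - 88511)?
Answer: -I/(6*sqrt(2) + 88504*I) ≈ -1.1299e-5 - 1.0833e-9*I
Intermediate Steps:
J(q) = sqrt(2)*sqrt(-q) (J(q) = sqrt(-2*q) = sqrt(2)*sqrt(-q))
g(u) = (3 + I*sqrt(2))**2 (g(u) = (3 + sqrt(2)*sqrt(-1*1))**2 = (3 + sqrt(2)*sqrt(-1))**2 = (3 + sqrt(2)*I)**2 = (3 + I*sqrt(2))**2)
1/(g(110) - 88511) = 1/((3 + I*sqrt(2))**2 - 88511) = 1/(-88511 + (3 + I*sqrt(2))**2)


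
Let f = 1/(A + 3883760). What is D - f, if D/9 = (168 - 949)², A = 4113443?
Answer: 43901837451746/7997203 ≈ 5.4896e+6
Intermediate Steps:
f = 1/7997203 (f = 1/(4113443 + 3883760) = 1/7997203 ≈ 1.2504e-7)
D = 5489649 (D = 9*(168 - 949)² = 9*(-781)² = 9*609961 = 5489649)
D - f = 5489649 - 1*1/7997203 = 5489649 - 1/7997203 = 43901837451746/7997203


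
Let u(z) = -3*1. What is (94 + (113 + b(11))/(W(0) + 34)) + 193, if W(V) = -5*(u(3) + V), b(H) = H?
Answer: 14187/49 ≈ 289.53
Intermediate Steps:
u(z) = -3
W(V) = 15 - 5*V (W(V) = -5*(-3 + V) = 15 - 5*V)
(94 + (113 + b(11))/(W(0) + 34)) + 193 = (94 + (113 + 11)/((15 - 5*0) + 34)) + 193 = (94 + 124/((15 + 0) + 34)) + 193 = (94 + 124/(15 + 34)) + 193 = (94 + 124/49) + 193 = 4730/49 + 193 = 14187/49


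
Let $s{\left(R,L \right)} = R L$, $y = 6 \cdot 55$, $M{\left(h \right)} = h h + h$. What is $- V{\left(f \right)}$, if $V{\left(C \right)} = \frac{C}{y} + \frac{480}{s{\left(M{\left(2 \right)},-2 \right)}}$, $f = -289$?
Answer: $\frac{13489}{330} \approx 40.876$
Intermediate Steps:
$M{\left(h \right)} = h + h^{2}$ ($M{\left(h \right)} = h^{2} + h = h + h^{2}$)
$y = 330$
$s{\left(R,L \right)} = L R$
$V{\left(C \right)} = -40 + \frac{C}{330}$ ($V{\left(C \right)} = \frac{C}{330} + \frac{480}{\left(-2\right) 2 \left(1 + 2\right)} = C \frac{1}{330} + \frac{480}{\left(-2\right) 2 \cdot 3} = \frac{C}{330} + \frac{480}{\left(-2\right) 6} = \frac{C}{330} + \frac{480}{-12} = \frac{C}{330} + 480 \left(- \frac{1}{12}\right) = \frac{C}{330} - 40 = -40 + \frac{C}{330}$)
$- V{\left(f \right)} = - (-40 + \frac{1}{330} \left(-289\right)) = - (-40 - \frac{289}{330}) = \left(-1\right) \left(- \frac{13489}{330}\right) = \frac{13489}{330}$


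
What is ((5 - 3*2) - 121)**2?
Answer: 14884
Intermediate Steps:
((5 - 3*2) - 121)**2 = ((5 - 6) - 121)**2 = (-1 - 121)**2 = (-122)**2 = 14884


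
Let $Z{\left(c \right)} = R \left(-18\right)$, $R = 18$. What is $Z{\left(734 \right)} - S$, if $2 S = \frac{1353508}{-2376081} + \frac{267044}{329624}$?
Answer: $- \frac{126927650777521}{391606661772} \approx -324.12$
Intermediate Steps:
$Z{\left(c \right)} = -324$ ($Z{\left(c \right)} = 18 \left(-18\right) = -324$)
$S = \frac{47092363393}{391606661772}$ ($S = \frac{\frac{1353508}{-2376081} + \frac{267044}{329624}}{2} = \frac{1353508 \left(- \frac{1}{2376081}\right) + 267044 \cdot \frac{1}{329624}}{2} = \frac{- \frac{1353508}{2376081} + \frac{66761}{82406}}{2} = \frac{1}{2} \cdot \frac{47092363393}{195803330886} = \frac{47092363393}{391606661772} \approx 0.12025$)
$Z{\left(734 \right)} - S = -324 - \frac{47092363393}{391606661772} = - \frac{126927650777521}{391606661772}$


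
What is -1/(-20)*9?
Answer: 9/20 ≈ 0.45000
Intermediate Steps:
-1/(-20)*9 = -1*(-1/20)*9 = (1/20)*9 = 9/20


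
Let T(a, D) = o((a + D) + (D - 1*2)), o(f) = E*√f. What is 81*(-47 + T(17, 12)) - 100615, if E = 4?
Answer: -104422 + 324*√39 ≈ -1.0240e+5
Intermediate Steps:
o(f) = 4*√f
T(a, D) = 4*√(-2 + a + 2*D) (T(a, D) = 4*√((a + D) + (D - 1*2)) = 4*√((D + a) + (D - 2)) = 4*√((D + a) + (-2 + D)) = 4*√(-2 + a + 2*D))
81*(-47 + T(17, 12)) - 100615 = 81*(-47 + 4*√(-2 + 17 + 2*12)) - 100615 = 81*(-47 + 4*√(-2 + 17 + 24)) - 100615 = 81*(-47 + 4*√39) - 100615 = (-3807 + 324*√39) - 100615 = -104422 + 324*√39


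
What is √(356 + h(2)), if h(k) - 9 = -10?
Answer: √355 ≈ 18.841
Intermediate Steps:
h(k) = -1 (h(k) = 9 - 10 = -1)
√(356 + h(2)) = √(356 - 1) = √355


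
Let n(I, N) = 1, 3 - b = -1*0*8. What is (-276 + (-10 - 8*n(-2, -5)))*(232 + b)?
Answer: -69090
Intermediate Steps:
b = 3 (b = 3 - (-1*0)*8 = 3 - 0*8 = 3 - 1*0 = 3 + 0 = 3)
(-276 + (-10 - 8*n(-2, -5)))*(232 + b) = (-276 + (-10 - 8*1))*(232 + 3) = (-276 + (-10 - 8))*235 = (-276 - 18)*235 = -294*235 = -69090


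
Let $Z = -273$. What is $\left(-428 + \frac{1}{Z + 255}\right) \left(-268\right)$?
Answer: $\frac{1032470}{9} \approx 1.1472 \cdot 10^{5}$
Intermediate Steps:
$\left(-428 + \frac{1}{Z + 255}\right) \left(-268\right) = \left(-428 + \frac{1}{-273 + 255}\right) \left(-268\right) = \left(-428 + \frac{1}{-18}\right) \left(-268\right) = \left(-428 - \frac{1}{18}\right) \left(-268\right) = \left(- \frac{7705}{18}\right) \left(-268\right) = \frac{1032470}{9}$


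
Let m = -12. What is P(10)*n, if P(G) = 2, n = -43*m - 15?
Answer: 1002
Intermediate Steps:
n = 501 (n = -43*(-12) - 15 = 516 - 15 = 501)
P(10)*n = 2*501 = 1002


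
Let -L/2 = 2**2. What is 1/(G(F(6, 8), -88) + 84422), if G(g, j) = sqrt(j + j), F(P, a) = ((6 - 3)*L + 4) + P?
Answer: 42211/3563537130 - I*sqrt(11)/1781768565 ≈ 1.1845e-5 - 1.8614e-9*I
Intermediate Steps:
L = -8 (L = -2*2**2 = -2*4 = -8)
F(P, a) = -20 + P (F(P, a) = ((6 - 3)*(-8) + 4) + P = (3*(-8) + 4) + P = (-24 + 4) + P = -20 + P)
G(g, j) = sqrt(2)*sqrt(j) (G(g, j) = sqrt(2*j) = sqrt(2)*sqrt(j))
1/(G(F(6, 8), -88) + 84422) = 1/(sqrt(2)*sqrt(-88) + 84422) = 1/(sqrt(2)*(2*I*sqrt(22)) + 84422) = 1/(4*I*sqrt(11) + 84422) = 1/(84422 + 4*I*sqrt(11))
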